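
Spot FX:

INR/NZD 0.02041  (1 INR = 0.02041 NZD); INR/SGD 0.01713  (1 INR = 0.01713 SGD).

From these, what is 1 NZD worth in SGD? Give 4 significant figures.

1 NZD ÷ 0.02041 = 48.9956 INR
48.9956 INR × 0.01713 = 0.839294 SGD

NZD/SGD = 0.8393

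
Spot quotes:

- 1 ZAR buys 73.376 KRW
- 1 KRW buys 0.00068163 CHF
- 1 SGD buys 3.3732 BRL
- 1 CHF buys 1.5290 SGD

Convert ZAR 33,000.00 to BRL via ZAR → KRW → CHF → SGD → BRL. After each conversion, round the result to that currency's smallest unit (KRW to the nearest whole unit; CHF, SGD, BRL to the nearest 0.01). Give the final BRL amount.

ZAR 33,000.00 × 73.376 = KRW 2,421,408
KRW 2,421,408 × 0.00068163 = CHF 1,650.50
CHF 1,650.50 × 1.5290 = SGD 2,523.61
SGD 2,523.61 × 3.3732 = BRL 8,512.64

BRL 8,512.64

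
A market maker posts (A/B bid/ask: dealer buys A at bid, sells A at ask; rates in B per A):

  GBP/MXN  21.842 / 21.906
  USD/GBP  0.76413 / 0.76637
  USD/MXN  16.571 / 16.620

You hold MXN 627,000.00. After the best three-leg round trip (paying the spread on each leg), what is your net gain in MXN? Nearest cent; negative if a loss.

Best loop MXN → USD → GBP → MXN:
MXN 627,000.00 ÷ 16.620 (buy USD at ask) = USD 37,725.63
USD 37,725.63 × 0.76413 (sell USD at bid) = GBP 28,827.29
GBP 28,827.29 × 21.842 (sell GBP at bid) = MXN 629,645.60

Net profit: MXN 2,645.60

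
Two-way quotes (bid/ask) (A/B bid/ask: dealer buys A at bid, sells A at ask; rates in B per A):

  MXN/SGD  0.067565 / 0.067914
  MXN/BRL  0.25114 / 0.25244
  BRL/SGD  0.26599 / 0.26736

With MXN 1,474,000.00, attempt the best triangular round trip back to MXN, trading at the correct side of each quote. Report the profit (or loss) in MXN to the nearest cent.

Best loop MXN → SGD → BRL → MXN:
MXN 1,474,000.00 × 0.067565 (sell MXN at bid) = SGD 99,590.81
SGD 99,590.81 ÷ 0.26736 (buy BRL at ask) = BRL 372,497.05
BRL 372,497.05 ÷ 0.25244 (buy MXN at ask) = MXN 1,475,586.46

Net profit: MXN 1,586.46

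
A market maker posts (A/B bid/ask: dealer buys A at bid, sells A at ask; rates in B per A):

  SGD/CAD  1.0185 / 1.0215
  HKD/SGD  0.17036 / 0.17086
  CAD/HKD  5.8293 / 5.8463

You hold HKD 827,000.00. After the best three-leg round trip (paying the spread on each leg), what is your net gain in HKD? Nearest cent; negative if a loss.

Net profit: HKD 9,470.41

Best loop HKD → SGD → CAD → HKD:
HKD 827,000.00 × 0.17036 (sell HKD at bid) = SGD 140,887.72
SGD 140,887.72 × 1.0185 (sell SGD at bid) = CAD 143,494.14
CAD 143,494.14 × 5.8293 (sell CAD at bid) = HKD 836,470.41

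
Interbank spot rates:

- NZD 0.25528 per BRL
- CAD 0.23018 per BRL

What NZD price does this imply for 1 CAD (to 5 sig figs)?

1 CAD ÷ 0.23018 = 4.34443 BRL
4.34443 BRL × 0.25528 = 1.10905 NZD

CAD/NZD = 1.1090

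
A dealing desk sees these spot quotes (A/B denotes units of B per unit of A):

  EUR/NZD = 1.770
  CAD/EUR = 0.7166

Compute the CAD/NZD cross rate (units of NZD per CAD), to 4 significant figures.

CAD/NZD = 1.268

1 CAD × 0.7166 = 0.7166 EUR
0.7166 EUR × 1.770 = 1.26838 NZD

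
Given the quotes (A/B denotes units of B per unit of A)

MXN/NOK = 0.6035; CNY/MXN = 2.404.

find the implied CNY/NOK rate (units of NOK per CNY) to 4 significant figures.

1 CNY × 2.404 = 2.404 MXN
2.404 MXN × 0.6035 = 1.45081 NOK

CNY/NOK = 1.451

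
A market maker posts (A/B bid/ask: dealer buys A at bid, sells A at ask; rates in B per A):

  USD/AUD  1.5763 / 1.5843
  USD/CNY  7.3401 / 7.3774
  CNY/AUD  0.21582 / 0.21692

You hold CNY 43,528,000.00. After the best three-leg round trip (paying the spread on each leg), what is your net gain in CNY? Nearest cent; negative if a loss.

Net result: CNY -4,385.44 (no profitable arbitrage after spreads)

Best loop CNY → AUD → USD → CNY:
CNY 43,528,000.00 × 0.21582 (sell CNY at bid) = AUD 9,394,212.96
AUD 9,394,212.96 ÷ 1.5843 (buy USD at ask) = USD 5,929,566.98
USD 5,929,566.98 × 7.3401 (sell USD at bid) = CNY 43,523,614.56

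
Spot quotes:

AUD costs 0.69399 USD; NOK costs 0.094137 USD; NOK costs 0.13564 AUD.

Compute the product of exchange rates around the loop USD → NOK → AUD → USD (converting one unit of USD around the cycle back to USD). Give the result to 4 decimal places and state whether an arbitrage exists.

1.0000 (no arbitrage)

Around USD → NOK → AUD → USD: 1 ÷ 0.094137 × 0.13564 × 0.69399 = 0.999955
Product ≈ 1 (deviation 0.004%, within rounding noise).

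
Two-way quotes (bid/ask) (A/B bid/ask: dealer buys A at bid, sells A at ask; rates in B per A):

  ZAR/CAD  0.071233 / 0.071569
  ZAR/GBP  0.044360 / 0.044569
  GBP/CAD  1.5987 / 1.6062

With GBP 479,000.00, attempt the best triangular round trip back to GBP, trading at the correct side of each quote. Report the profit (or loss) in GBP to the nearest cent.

Best loop GBP → ZAR → CAD → GBP:
GBP 479,000.00 ÷ 0.044569 (buy ZAR at ask) = ZAR 10,747,380.47
ZAR 10,747,380.47 × 0.071233 (sell ZAR at bid) = CAD 765,568.15
CAD 765,568.15 ÷ 1.6062 (buy GBP at ask) = GBP 476,633.14

Net result: GBP -2,366.86 (no profitable arbitrage after spreads)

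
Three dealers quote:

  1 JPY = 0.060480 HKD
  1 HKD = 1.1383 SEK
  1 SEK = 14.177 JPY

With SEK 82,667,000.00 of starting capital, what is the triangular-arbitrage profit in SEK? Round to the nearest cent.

Profitable loop is SEK → HKD → JPY → SEK:
SEK 82,667,000.00 ÷ 1.1383 = HKD 72,623,210.05
HKD 72,623,210.05 ÷ 0.060480 = JPY 1,200,780,589
JPY 1,200,780,589 ÷ 14.177 = SEK 84,699,202.19
Profit = SEK 84,699,202.19 − SEK 82,667,000.00

Profit: SEK 2,032,202.19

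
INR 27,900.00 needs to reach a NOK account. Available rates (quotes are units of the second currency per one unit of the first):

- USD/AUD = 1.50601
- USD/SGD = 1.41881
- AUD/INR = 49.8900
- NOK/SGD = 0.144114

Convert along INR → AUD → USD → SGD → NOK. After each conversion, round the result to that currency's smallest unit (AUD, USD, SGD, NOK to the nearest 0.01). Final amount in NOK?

NOK 3,655.79

INR 27,900.00 ÷ 49.8900 = AUD 559.23
AUD 559.23 ÷ 1.50601 = USD 371.33
USD 371.33 × 1.41881 = SGD 526.85
SGD 526.85 ÷ 0.144114 = NOK 3,655.79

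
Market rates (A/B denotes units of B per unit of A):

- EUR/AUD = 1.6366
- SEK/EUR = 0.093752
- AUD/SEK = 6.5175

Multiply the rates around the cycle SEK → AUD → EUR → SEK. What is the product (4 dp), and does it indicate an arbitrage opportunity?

1.0000 (no arbitrage)

Around SEK → AUD → EUR → SEK: 1 ÷ 6.5175 ÷ 1.6366 ÷ 0.093752 = 0.999990
Product ≈ 1 (deviation 0.001%, within rounding noise).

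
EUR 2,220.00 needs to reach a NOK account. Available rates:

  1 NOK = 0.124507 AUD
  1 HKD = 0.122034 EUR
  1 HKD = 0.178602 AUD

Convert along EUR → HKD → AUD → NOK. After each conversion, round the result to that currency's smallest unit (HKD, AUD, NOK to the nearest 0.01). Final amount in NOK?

NOK 26,095.48

EUR 2,220.00 ÷ 0.122034 = HKD 18,191.65
HKD 18,191.65 × 0.178602 = AUD 3,249.07
AUD 3,249.07 ÷ 0.124507 = NOK 26,095.48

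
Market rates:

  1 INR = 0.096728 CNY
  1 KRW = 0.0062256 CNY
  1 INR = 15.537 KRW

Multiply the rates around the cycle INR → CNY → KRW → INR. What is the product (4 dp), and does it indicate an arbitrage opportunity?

Around INR → CNY → KRW → INR: 1 × 0.096728 ÷ 0.0062256 ÷ 15.537 = 1.000009
Product ≈ 1 (deviation 0.001%, within rounding noise).

1.0000 (no arbitrage)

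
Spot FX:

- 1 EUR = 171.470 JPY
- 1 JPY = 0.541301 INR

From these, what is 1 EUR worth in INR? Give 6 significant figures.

1 EUR × 171.470 = 171.47 JPY
171.47 JPY × 0.541301 = 92.8169 INR

EUR/INR = 92.8169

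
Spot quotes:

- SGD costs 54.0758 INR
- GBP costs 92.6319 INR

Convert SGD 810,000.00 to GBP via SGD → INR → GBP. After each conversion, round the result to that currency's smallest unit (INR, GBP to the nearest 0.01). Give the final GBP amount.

GBP 472,854.36

SGD 810,000.00 × 54.0758 = INR 43,801,398.00
INR 43,801,398.00 ÷ 92.6319 = GBP 472,854.36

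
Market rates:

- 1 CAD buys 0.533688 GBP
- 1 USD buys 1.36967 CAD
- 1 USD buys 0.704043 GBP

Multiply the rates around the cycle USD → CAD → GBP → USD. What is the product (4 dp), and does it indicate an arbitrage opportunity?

1.0383 (arbitrage exists)

Around USD → CAD → GBP → USD: 1 × 1.36967 × 0.533688 ÷ 0.704043 = 1.038255
Product > 1; profitable direction is USD → CAD → GBP → USD.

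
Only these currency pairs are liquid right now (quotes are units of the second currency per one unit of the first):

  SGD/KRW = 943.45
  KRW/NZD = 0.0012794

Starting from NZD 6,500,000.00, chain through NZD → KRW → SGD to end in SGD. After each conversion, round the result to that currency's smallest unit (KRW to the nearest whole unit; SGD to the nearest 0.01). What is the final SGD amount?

SGD 5,385,029.93

NZD 6,500,000.00 ÷ 0.0012794 = KRW 5,080,506,487
KRW 5,080,506,487 ÷ 943.45 = SGD 5,385,029.93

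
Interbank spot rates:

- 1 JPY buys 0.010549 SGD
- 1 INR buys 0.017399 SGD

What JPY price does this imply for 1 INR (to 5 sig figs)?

INR/JPY = 1.6494

1 INR × 0.017399 = 0.017399 SGD
0.017399 SGD ÷ 0.010549 = 1.64935 JPY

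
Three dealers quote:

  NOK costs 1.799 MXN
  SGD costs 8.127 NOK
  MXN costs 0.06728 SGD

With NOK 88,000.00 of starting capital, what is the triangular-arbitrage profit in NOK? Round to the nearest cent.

Profit: NOK 1,461.31

Profitable loop is NOK → SGD → MXN → NOK:
NOK 88,000.00 ÷ 8.127 = SGD 10,828.10
SGD 10,828.10 ÷ 0.06728 = MXN 160,940.90
MXN 160,940.90 ÷ 1.799 = NOK 89,461.31
Profit = NOK 89,461.31 − NOK 88,000.00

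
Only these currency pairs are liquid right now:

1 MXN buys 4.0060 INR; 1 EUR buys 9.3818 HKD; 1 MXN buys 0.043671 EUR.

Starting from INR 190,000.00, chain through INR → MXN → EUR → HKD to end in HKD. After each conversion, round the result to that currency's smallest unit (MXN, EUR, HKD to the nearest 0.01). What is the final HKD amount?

INR 190,000.00 ÷ 4.0060 = MXN 47,428.86
MXN 47,428.86 × 0.043671 = EUR 2,071.27
EUR 2,071.27 × 9.3818 = HKD 19,432.24

HKD 19,432.24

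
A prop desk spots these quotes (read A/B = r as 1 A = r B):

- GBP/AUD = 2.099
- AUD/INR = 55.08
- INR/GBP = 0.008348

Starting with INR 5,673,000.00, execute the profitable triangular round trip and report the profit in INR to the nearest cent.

Profitable loop is INR → AUD → GBP → INR:
INR 5,673,000.00 ÷ 55.08 = AUD 102,995.64
AUD 102,995.64 ÷ 2.099 = GBP 49,068.91
GBP 49,068.91 ÷ 0.008348 = INR 5,877,924.09
Profit = INR 5,877,924.09 − INR 5,673,000.00

Profit: INR 204,924.09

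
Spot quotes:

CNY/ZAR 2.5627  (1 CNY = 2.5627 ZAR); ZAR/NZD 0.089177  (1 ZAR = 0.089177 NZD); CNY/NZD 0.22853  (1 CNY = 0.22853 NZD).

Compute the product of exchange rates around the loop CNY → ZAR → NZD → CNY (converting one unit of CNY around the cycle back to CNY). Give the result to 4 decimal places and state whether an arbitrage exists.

1.0000 (no arbitrage)

Around CNY → ZAR → NZD → CNY: 1 × 2.5627 × 0.089177 ÷ 0.22853 = 1.000017
Product ≈ 1 (deviation 0.002%, within rounding noise).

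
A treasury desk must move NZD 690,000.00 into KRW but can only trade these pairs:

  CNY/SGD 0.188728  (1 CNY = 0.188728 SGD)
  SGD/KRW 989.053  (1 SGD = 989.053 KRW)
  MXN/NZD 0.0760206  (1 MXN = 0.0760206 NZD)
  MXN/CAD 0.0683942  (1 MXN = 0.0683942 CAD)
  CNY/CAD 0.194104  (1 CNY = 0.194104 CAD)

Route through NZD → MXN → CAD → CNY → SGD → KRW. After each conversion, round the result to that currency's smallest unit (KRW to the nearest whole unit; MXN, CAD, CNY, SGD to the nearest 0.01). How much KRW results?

NZD 690,000.00 ÷ 0.0760206 = MXN 9,076,487.16
MXN 9,076,487.16 × 0.0683942 = CAD 620,779.08
CAD 620,779.08 ÷ 0.194104 = CNY 3,198,177.68
CNY 3,198,177.68 × 0.188728 = SGD 603,585.68
SGD 603,585.68 × 989.053 = KRW 596,978,228

KRW 596,978,228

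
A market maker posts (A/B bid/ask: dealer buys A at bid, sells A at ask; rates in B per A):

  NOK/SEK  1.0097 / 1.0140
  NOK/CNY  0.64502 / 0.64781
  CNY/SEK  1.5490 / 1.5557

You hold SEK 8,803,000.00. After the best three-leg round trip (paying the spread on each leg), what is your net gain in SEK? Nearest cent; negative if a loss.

Best loop SEK → CNY → NOK → SEK:
SEK 8,803,000.00 ÷ 1.5557 (buy CNY at ask) = CNY 5,658,545.99
CNY 5,658,545.99 ÷ 0.64781 (buy NOK at ask) = NOK 8,734,885.22
NOK 8,734,885.22 × 1.0097 (sell NOK at bid) = SEK 8,819,613.60

Net profit: SEK 16,613.60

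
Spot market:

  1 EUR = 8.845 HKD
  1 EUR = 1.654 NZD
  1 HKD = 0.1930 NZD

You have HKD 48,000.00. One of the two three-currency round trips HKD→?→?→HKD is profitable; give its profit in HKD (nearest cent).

Profit: HKD 1,540.56

Profitable loop is HKD → NZD → EUR → HKD:
HKD 48,000.00 × 0.1930 = NZD 9,264.00
NZD 9,264.00 ÷ 1.654 = EUR 5,600.97
EUR 5,600.97 × 8.845 = HKD 49,540.56
Profit = HKD 49,540.56 − HKD 48,000.00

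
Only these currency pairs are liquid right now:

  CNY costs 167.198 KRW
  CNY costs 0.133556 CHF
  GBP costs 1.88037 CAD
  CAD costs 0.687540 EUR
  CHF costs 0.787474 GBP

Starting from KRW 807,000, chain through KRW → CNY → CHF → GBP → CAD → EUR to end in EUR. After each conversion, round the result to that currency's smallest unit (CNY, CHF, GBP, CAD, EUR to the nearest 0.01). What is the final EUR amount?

KRW 807,000 ÷ 167.198 = CNY 4,826.61
CNY 4,826.61 × 0.133556 = CHF 644.62
CHF 644.62 × 0.787474 = GBP 507.62
GBP 507.62 × 1.88037 = CAD 954.51
CAD 954.51 × 0.687540 = EUR 656.26

EUR 656.26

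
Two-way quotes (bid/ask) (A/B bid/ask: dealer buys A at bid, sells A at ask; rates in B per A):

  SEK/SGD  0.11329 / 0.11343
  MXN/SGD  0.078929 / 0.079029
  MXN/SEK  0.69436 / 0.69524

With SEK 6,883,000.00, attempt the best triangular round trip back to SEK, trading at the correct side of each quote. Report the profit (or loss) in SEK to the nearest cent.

Net profit: SEK 5,928.66

Best loop SEK → MXN → SGD → SEK:
SEK 6,883,000.00 ÷ 0.69524 (buy MXN at ask) = MXN 9,900,178.36
MXN 9,900,178.36 × 0.078929 (sell MXN at bid) = SGD 781,411.18
SGD 781,411.18 ÷ 0.11343 (buy SEK at ask) = SEK 6,888,928.66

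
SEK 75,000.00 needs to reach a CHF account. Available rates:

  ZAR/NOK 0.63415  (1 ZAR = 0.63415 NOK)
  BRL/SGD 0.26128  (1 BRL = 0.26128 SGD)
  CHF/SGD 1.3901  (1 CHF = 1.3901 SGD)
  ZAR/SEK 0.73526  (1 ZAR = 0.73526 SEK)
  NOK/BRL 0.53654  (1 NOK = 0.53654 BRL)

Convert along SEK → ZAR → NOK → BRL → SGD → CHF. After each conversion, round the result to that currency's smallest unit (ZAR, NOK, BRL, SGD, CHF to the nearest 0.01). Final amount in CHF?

SEK 75,000.00 ÷ 0.73526 = ZAR 102,004.73
ZAR 102,004.73 × 0.63415 = NOK 64,686.30
NOK 64,686.30 × 0.53654 = BRL 34,706.79
BRL 34,706.79 × 0.26128 = SGD 9,068.19
SGD 9,068.19 ÷ 1.3901 = CHF 6,523.41

CHF 6,523.41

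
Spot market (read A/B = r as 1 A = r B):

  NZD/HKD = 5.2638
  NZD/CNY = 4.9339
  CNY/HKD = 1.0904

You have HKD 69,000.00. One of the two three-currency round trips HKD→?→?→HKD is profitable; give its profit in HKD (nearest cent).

Profitable loop is HKD → NZD → CNY → HKD:
HKD 69,000.00 ÷ 5.2638 = NZD 13,108.40
NZD 13,108.40 × 4.9339 = CNY 64,675.54
CNY 64,675.54 × 1.0904 = HKD 70,522.21
Profit = HKD 70,522.21 − HKD 69,000.00

Profit: HKD 1,522.21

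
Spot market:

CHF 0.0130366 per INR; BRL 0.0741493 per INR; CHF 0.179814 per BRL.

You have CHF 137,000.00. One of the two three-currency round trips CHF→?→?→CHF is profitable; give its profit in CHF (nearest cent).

Profitable loop is CHF → INR → BRL → CHF:
CHF 137,000.00 ÷ 0.0130366 = INR 10,508,875.01
INR 10,508,875.01 × 0.0741493 = BRL 779,225.73
BRL 779,225.73 × 0.179814 = CHF 140,115.69
Profit = CHF 140,115.69 − CHF 137,000.00

Profit: CHF 3,115.69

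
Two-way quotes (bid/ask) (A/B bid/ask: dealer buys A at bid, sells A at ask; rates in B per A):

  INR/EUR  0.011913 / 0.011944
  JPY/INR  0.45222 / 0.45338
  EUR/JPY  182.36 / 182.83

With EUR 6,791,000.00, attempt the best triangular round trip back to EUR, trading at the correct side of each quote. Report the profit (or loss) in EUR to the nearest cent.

Net profit: EUR 68,210.30

Best loop EUR → INR → JPY → EUR:
EUR 6,791,000.00 ÷ 0.011944 (buy INR at ask) = INR 568,569,993.30
INR 568,569,993.30 ÷ 0.45338 (buy JPY at ask) = JPY 1,254,069,419
JPY 1,254,069,419 ÷ 182.83 (buy EUR at ask) = EUR 6,859,210.30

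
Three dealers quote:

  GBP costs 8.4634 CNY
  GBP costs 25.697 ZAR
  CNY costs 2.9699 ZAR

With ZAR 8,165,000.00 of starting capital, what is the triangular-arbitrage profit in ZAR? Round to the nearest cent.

Profit: ZAR 182,413.36

Profitable loop is ZAR → CNY → GBP → ZAR:
ZAR 8,165,000.00 ÷ 2.9699 = CNY 2,749,250.82
CNY 2,749,250.82 ÷ 8.4634 = GBP 324,840.00
GBP 324,840.00 × 25.697 = ZAR 8,347,413.36
Profit = ZAR 8,347,413.36 − ZAR 8,165,000.00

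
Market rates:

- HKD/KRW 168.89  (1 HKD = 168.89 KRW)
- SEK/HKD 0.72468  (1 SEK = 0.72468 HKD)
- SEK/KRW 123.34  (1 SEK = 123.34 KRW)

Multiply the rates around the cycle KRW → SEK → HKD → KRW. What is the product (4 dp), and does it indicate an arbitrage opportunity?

Around KRW → SEK → HKD → KRW: 1 ÷ 123.34 × 0.72468 × 168.89 = 0.992307
Product < 1; profitable direction is KRW → HKD → SEK → KRW.

0.9923 (arbitrage exists)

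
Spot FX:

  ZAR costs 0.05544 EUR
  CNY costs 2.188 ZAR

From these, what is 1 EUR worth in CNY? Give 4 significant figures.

1 EUR ÷ 0.05544 = 18.0375 ZAR
18.0375 ZAR ÷ 2.188 = 8.24384 CNY

EUR/CNY = 8.244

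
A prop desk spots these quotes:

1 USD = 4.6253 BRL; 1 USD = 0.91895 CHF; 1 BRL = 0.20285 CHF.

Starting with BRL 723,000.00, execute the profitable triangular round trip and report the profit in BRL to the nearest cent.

Profitable loop is BRL → CHF → USD → BRL:
BRL 723,000.00 × 0.20285 = CHF 146,660.55
CHF 146,660.55 ÷ 0.91895 = USD 159,595.79
USD 159,595.79 × 4.6253 = BRL 738,178.40
Profit = BRL 738,178.40 − BRL 723,000.00

Profit: BRL 15,178.40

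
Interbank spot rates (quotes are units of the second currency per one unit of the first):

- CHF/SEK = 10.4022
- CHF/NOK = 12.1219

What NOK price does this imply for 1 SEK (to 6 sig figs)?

1 SEK ÷ 10.4022 = 0.0961335 CHF
0.0961335 CHF × 12.1219 = 1.16532 NOK

SEK/NOK = 1.16532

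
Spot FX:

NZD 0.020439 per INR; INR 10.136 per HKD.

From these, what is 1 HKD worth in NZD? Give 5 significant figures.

HKD/NZD = 0.20717

1 HKD × 10.136 = 10.136 INR
10.136 INR × 0.020439 = 0.20717 NZD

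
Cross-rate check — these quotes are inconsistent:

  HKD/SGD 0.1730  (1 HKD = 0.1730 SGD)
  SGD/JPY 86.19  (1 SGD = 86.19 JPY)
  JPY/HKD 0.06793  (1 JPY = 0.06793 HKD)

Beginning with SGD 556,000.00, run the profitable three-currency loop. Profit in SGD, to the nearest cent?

Profit: SGD 7,169.84

Profitable loop is SGD → JPY → HKD → SGD:
SGD 556,000.00 × 86.19 = JPY 47,921,640
JPY 47,921,640 × 0.06793 = HKD 3,255,317.01
HKD 3,255,317.01 × 0.1730 = SGD 563,169.84
Profit = SGD 563,169.84 − SGD 556,000.00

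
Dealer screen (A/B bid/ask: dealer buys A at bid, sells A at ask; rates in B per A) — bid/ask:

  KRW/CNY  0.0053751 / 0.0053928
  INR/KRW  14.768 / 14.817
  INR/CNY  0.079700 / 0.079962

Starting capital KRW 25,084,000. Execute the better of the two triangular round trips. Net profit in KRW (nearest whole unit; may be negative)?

Best loop KRW → INR → CNY → KRW:
KRW 25,084,000 ÷ 14.817 (buy INR at ask) = INR 1,692,920.29
INR 1,692,920.29 × 0.079700 (sell INR at bid) = CNY 134,925.75
CNY 134,925.75 ÷ 0.0053928 (buy KRW at ask) = KRW 25,019,609

Net result: KRW -64,391 (no profitable arbitrage after spreads)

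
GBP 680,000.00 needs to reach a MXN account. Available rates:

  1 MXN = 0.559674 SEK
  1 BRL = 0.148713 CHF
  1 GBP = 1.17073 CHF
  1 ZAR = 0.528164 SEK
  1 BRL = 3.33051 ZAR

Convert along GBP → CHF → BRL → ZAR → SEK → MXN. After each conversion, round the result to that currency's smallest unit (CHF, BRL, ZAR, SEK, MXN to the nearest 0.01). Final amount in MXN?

MXN 16,825,234.71

GBP 680,000.00 × 1.17073 = CHF 796,096.40
CHF 796,096.40 ÷ 0.148713 = BRL 5,353,240.13
BRL 5,353,240.13 × 3.33051 = ZAR 17,829,019.79
ZAR 17,829,019.79 × 0.528164 = SEK 9,416,646.41
SEK 9,416,646.41 ÷ 0.559674 = MXN 16,825,234.71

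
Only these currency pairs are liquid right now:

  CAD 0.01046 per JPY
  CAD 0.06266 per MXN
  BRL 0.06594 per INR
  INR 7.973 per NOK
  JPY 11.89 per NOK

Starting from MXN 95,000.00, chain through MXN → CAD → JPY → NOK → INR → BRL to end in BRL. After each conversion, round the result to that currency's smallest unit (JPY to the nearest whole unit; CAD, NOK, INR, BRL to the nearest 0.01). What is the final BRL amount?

BRL 25,163.52

MXN 95,000.00 × 0.06266 = CAD 5,952.70
CAD 5,952.70 ÷ 0.01046 = JPY 569,092
JPY 569,092 ÷ 11.89 = NOK 47,863.08
NOK 47,863.08 × 7.973 = INR 381,612.34
INR 381,612.34 × 0.06594 = BRL 25,163.52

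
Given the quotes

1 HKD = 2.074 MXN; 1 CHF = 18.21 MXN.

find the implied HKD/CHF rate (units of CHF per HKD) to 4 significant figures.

HKD/CHF = 0.1139

1 HKD × 2.074 = 2.074 MXN
2.074 MXN ÷ 18.21 = 0.113893 CHF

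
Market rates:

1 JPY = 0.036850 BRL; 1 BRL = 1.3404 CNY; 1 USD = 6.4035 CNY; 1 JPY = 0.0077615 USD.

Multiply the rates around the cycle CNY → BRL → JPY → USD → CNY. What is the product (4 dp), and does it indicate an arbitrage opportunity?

Around CNY → BRL → JPY → USD → CNY: 1 ÷ 1.3404 ÷ 0.036850 × 0.0077615 × 6.4035 = 1.006216
Product > 1; profitable direction is CNY → BRL → JPY → USD → CNY.

1.0062 (arbitrage exists)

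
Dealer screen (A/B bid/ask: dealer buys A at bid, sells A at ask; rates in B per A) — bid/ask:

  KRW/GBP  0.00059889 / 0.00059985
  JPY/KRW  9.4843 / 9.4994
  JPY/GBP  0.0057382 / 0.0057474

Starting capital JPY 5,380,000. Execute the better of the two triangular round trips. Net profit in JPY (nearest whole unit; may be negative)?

Net profit: JPY 37,752

Best loop JPY → GBP → KRW → JPY:
JPY 5,380,000 × 0.0057382 (sell JPY at bid) = GBP 30,871.52
GBP 30,871.52 ÷ 0.00059985 (buy KRW at ask) = KRW 51,465,393
KRW 51,465,393 ÷ 9.4994 (buy JPY at ask) = JPY 5,417,752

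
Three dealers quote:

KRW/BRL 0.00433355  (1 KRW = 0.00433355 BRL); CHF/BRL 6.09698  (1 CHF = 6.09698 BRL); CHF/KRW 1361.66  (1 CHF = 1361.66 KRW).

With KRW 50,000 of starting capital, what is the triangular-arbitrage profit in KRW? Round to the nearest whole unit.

Profitable loop is KRW → CHF → BRL → KRW:
KRW 50,000 ÷ 1361.66 = CHF 36.72
CHF 36.72 × 6.09698 = BRL 223.88
BRL 223.88 ÷ 0.00433355 = KRW 51,662
Profit = KRW 51,662 − KRW 50,000

Profit: KRW 1,662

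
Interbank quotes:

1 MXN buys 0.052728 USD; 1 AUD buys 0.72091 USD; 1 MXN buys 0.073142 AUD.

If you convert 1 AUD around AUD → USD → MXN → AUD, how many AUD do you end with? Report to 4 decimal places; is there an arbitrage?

Around AUD → USD → MXN → AUD: 1 × 0.72091 ÷ 0.052728 × 0.073142 = 1.000015
Product ≈ 1 (deviation 0.002%, within rounding noise).

1.0000 (no arbitrage)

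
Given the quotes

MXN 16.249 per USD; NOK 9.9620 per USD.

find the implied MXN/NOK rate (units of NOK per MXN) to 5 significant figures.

1 MXN ÷ 16.249 = 0.0615422 USD
0.0615422 USD × 9.9620 = 0.613084 NOK

MXN/NOK = 0.61308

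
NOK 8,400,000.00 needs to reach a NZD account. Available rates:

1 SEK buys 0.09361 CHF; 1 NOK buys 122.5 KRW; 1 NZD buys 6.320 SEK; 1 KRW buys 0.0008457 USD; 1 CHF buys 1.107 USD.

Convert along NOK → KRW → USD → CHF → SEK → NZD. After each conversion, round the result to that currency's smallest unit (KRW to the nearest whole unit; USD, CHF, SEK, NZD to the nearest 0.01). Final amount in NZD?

NZD 1,328,754.53

NOK 8,400,000.00 × 122.5 = KRW 1,029,000,000
KRW 1,029,000,000 × 0.0008457 = USD 870,225.30
USD 870,225.30 ÷ 1.107 = CHF 786,111.38
CHF 786,111.38 ÷ 0.09361 = SEK 8,397,728.66
SEK 8,397,728.66 ÷ 6.320 = NZD 1,328,754.53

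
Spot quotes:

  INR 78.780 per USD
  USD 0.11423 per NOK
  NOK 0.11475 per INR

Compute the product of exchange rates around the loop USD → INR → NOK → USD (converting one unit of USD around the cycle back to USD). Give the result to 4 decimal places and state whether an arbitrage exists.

Around USD → INR → NOK → USD: 1 × 78.780 × 0.11475 × 0.11423 = 1.032640
Product > 1; profitable direction is USD → INR → NOK → USD.

1.0326 (arbitrage exists)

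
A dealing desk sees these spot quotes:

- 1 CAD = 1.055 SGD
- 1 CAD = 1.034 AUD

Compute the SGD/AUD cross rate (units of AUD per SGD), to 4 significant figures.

SGD/AUD = 0.9801

1 SGD ÷ 1.055 = 0.947867 CAD
0.947867 CAD × 1.034 = 0.980095 AUD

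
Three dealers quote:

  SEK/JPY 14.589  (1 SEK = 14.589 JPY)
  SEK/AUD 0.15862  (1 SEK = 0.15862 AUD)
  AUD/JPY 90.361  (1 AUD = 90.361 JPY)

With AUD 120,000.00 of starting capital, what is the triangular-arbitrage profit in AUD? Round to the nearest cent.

Profitable loop is AUD → SEK → JPY → AUD:
AUD 120,000.00 ÷ 0.15862 = SEK 756,525.03
SEK 756,525.03 × 14.589 = JPY 11,036,944
JPY 11,036,944 ÷ 90.361 = AUD 122,142.78
Profit = AUD 122,142.78 − AUD 120,000.00

Profit: AUD 2,142.78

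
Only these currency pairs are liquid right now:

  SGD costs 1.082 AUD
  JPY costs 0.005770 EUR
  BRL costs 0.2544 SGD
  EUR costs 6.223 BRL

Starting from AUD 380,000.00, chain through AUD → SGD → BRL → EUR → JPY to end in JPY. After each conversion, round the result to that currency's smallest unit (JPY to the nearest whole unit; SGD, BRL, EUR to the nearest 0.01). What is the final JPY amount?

JPY 38,447,102

AUD 380,000.00 ÷ 1.082 = SGD 351,201.48
SGD 351,201.48 ÷ 0.2544 = BRL 1,380,508.96
BRL 1,380,508.96 ÷ 6.223 = EUR 221,839.78
EUR 221,839.78 ÷ 0.005770 = JPY 38,447,102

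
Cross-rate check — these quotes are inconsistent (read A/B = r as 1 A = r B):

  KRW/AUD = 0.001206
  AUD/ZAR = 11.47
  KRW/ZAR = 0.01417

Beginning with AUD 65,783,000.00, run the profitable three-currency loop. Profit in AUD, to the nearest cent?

Profitable loop is AUD → KRW → ZAR → AUD:
AUD 65,783,000.00 ÷ 0.001206 = KRW 54,546,434,494
KRW 54,546,434,494 × 0.01417 = ZAR 772,922,976.78
ZAR 772,922,976.78 ÷ 11.47 = AUD 67,386,484.46
Profit = AUD 67,386,484.46 − AUD 65,783,000.00

Profit: AUD 1,603,484.46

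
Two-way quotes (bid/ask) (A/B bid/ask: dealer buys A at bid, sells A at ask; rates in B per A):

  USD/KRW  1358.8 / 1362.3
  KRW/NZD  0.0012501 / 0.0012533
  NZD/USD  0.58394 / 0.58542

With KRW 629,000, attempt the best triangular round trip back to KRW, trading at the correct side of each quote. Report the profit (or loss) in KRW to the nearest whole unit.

Best loop KRW → USD → NZD → KRW:
KRW 629,000 ÷ 1362.3 (buy USD at ask) = USD 461.72
USD 461.72 ÷ 0.58542 (buy NZD at ask) = NZD 788.70
NZD 788.70 ÷ 0.0012533 (buy KRW at ask) = KRW 629,296

Net profit: KRW 296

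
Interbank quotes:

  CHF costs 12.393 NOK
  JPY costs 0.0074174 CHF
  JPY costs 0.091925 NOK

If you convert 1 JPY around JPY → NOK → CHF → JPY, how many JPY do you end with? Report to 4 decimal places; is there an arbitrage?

1.0000 (no arbitrage)

Around JPY → NOK → CHF → JPY: 1 × 0.091925 ÷ 12.393 ÷ 0.0074174 = 1.000013
Product ≈ 1 (deviation 0.001%, within rounding noise).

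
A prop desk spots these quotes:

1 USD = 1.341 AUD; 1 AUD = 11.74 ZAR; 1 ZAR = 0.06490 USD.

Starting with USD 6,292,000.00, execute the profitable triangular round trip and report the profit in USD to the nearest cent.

Profitable loop is USD → AUD → ZAR → USD:
USD 6,292,000.00 × 1.341 = AUD 8,437,572.00
AUD 8,437,572.00 × 11.74 = ZAR 99,057,095.28
ZAR 99,057,095.28 × 0.06490 = USD 6,428,805.48
Profit = USD 6,428,805.48 − USD 6,292,000.00

Profit: USD 136,805.48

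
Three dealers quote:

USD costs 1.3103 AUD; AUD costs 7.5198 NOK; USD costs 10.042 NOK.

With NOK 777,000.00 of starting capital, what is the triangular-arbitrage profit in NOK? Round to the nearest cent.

Profitable loop is NOK → AUD → USD → NOK:
NOK 777,000.00 ÷ 7.5198 = AUD 103,327.22
AUD 103,327.22 ÷ 1.3103 = USD 78,857.68
USD 78,857.68 × 10.042 = NOK 791,888.81
Profit = NOK 791,888.81 − NOK 777,000.00

Profit: NOK 14,888.81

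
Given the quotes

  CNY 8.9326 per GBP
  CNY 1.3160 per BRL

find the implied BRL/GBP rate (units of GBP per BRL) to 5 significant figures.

1 BRL × 1.3160 = 1.316 CNY
1.316 CNY ÷ 8.9326 = 0.147326 GBP

BRL/GBP = 0.14733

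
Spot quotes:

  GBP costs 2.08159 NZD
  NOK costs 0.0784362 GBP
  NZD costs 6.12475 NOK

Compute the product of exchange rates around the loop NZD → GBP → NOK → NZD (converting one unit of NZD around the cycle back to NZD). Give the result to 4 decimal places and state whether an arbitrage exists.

Around NZD → GBP → NOK → NZD: 1 ÷ 2.08159 ÷ 0.0784362 ÷ 6.12475 = 1.000000
Product ≈ 1 (deviation 0.000%, within rounding noise).

1.0000 (no arbitrage)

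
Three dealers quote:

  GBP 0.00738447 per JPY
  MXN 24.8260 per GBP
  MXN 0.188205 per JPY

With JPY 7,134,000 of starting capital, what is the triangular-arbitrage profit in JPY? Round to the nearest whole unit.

Profitable loop is JPY → MXN → GBP → JPY:
JPY 7,134,000 × 0.188205 = MXN 1,342,654.47
MXN 1,342,654.47 ÷ 24.8260 = GBP 54,082.59
GBP 54,082.59 ÷ 0.00738447 = JPY 7,323,829
Profit = JPY 7,323,829 − JPY 7,134,000

Profit: JPY 189,829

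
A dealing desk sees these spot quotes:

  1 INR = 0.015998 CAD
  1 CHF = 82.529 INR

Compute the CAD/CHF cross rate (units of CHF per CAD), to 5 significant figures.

1 CAD ÷ 0.015998 = 62.5078 INR
62.5078 INR ÷ 82.529 = 0.757404 CHF

CAD/CHF = 0.75740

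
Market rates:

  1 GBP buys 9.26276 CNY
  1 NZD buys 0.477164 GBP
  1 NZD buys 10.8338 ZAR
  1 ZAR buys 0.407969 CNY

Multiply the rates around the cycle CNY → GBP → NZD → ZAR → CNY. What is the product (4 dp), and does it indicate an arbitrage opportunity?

1.0000 (no arbitrage)

Around CNY → GBP → NZD → ZAR → CNY: 1 ÷ 9.26276 ÷ 0.477164 × 10.8338 × 0.407969 = 1.000000
Product ≈ 1 (deviation 0.000%, within rounding noise).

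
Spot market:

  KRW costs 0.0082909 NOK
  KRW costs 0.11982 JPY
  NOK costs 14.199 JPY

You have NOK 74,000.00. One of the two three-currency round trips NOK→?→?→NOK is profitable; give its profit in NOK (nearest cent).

Profit: NOK 1,318.49

Profitable loop is NOK → KRW → JPY → NOK:
NOK 74,000.00 ÷ 0.0082909 = KRW 8,925,448
KRW 8,925,448 × 0.11982 = JPY 1,069,447
JPY 1,069,447 ÷ 14.199 = NOK 75,318.49
Profit = NOK 75,318.49 − NOK 74,000.00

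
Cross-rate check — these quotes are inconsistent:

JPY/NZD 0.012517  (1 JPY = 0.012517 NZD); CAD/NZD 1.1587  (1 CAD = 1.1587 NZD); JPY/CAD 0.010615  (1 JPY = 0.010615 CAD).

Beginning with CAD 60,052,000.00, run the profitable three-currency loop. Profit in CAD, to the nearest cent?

Profit: CAD 1,061,438.93

Profitable loop is CAD → JPY → NZD → CAD:
CAD 60,052,000.00 ÷ 0.010615 = JPY 5,657,277,438
JPY 5,657,277,438 × 0.012517 = NZD 70,812,141.69
NZD 70,812,141.69 ÷ 1.1587 = CAD 61,113,438.93
Profit = CAD 61,113,438.93 − CAD 60,052,000.00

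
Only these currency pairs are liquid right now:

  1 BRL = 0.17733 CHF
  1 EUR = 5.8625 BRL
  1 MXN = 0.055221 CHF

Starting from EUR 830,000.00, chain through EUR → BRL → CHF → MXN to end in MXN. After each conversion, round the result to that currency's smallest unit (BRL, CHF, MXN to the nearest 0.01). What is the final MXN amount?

MXN 15,625,678.82

EUR 830,000.00 × 5.8625 = BRL 4,865,875.00
BRL 4,865,875.00 × 0.17733 = CHF 862,865.61
CHF 862,865.61 ÷ 0.055221 = MXN 15,625,678.82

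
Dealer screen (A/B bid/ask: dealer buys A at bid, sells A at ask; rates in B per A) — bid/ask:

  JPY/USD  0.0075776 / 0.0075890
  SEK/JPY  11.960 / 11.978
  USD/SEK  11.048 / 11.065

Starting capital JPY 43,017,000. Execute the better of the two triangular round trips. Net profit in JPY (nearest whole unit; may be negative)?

Net profit: JPY 54,167

Best loop JPY → USD → SEK → JPY:
JPY 43,017,000 × 0.0075776 (sell JPY at bid) = USD 325,965.62
USD 325,965.62 × 11.048 (sell USD at bid) = SEK 3,601,268.16
SEK 3,601,268.16 × 11.960 (sell SEK at bid) = JPY 43,071,167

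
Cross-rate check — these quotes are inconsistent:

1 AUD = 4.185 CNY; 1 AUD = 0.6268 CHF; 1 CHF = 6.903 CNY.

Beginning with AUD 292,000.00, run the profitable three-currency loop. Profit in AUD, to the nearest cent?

Profit: AUD 9,893.84

Profitable loop is AUD → CHF → CNY → AUD:
AUD 292,000.00 × 0.6268 = CHF 183,025.60
CHF 183,025.60 × 6.903 = CNY 1,263,425.72
CNY 1,263,425.72 ÷ 4.185 = AUD 301,893.84
Profit = AUD 301,893.84 − AUD 292,000.00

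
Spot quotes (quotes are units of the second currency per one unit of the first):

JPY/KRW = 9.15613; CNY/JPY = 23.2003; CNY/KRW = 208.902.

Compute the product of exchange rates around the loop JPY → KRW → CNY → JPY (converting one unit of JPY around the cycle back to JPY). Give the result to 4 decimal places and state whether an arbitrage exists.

Around JPY → KRW → CNY → JPY: 1 × 9.15613 ÷ 208.902 × 23.2003 = 1.016864
Product > 1; profitable direction is JPY → KRW → CNY → JPY.

1.0169 (arbitrage exists)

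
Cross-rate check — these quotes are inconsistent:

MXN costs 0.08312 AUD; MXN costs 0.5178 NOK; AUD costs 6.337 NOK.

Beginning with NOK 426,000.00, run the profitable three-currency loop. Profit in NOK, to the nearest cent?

Profitable loop is NOK → MXN → AUD → NOK:
NOK 426,000.00 ÷ 0.5178 = MXN 822,711.47
MXN 822,711.47 × 0.08312 = AUD 68,383.78
AUD 68,383.78 × 6.337 = NOK 433,348.00
Profit = NOK 433,348.00 − NOK 426,000.00

Profit: NOK 7,348.00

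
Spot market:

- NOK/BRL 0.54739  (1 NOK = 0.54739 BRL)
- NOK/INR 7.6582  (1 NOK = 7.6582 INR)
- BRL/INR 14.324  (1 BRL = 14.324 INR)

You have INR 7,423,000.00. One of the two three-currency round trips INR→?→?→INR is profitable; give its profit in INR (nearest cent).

Profit: INR 177,005.88

Profitable loop is INR → NOK → BRL → INR:
INR 7,423,000.00 ÷ 7.6582 = NOK 969,287.82
NOK 969,287.82 × 0.54739 = BRL 530,578.46
BRL 530,578.46 × 14.324 = INR 7,600,005.88
Profit = INR 7,600,005.88 − INR 7,423,000.00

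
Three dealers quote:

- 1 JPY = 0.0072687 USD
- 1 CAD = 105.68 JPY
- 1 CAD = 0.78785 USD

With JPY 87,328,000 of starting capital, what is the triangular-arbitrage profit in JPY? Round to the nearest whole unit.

Profit: JPY 2,238,892

Profitable loop is JPY → CAD → USD → JPY:
JPY 87,328,000 ÷ 105.68 = CAD 826,343.68
CAD 826,343.68 × 0.78785 = USD 651,034.87
USD 651,034.87 ÷ 0.0072687 = JPY 89,566,892
Profit = JPY 89,566,892 − JPY 87,328,000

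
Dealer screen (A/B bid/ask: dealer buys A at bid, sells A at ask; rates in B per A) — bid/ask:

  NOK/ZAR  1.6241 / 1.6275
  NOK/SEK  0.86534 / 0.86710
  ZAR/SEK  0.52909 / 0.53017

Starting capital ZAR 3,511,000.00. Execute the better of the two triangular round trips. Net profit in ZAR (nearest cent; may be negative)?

Net profit: ZAR 10,125.16

Best loop ZAR → NOK → SEK → ZAR:
ZAR 3,511,000.00 ÷ 1.6275 (buy NOK at ask) = NOK 2,157,296.47
NOK 2,157,296.47 × 0.86534 (sell NOK at bid) = SEK 1,866,794.92
SEK 1,866,794.92 ÷ 0.53017 (buy ZAR at ask) = ZAR 3,521,125.16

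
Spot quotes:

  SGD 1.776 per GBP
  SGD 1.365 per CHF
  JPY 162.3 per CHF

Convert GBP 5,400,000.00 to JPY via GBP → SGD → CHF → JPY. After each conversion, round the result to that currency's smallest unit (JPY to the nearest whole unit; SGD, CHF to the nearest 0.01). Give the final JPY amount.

JPY 1,140,309,100

GBP 5,400,000.00 × 1.776 = SGD 9,590,400.00
SGD 9,590,400.00 ÷ 1.365 = CHF 7,025,934.07
CHF 7,025,934.07 × 162.3 = JPY 1,140,309,100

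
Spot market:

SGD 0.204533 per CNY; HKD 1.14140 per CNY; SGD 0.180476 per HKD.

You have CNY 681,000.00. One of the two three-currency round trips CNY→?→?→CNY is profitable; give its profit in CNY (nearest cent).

Profit: CNY 4,868.80

Profitable loop is CNY → HKD → SGD → CNY:
CNY 681,000.00 × 1.14140 = HKD 777,293.40
HKD 777,293.40 × 0.180476 = SGD 140,282.80
SGD 140,282.80 ÷ 0.204533 = CNY 685,868.80
Profit = CNY 685,868.80 − CNY 681,000.00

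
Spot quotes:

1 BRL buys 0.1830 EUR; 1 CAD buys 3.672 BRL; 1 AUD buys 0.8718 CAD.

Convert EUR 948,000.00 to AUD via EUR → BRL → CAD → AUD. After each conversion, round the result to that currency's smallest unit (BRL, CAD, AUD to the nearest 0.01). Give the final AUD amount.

AUD 1,618,220.54

EUR 948,000.00 ÷ 0.1830 = BRL 5,180,327.87
BRL 5,180,327.87 ÷ 3.672 = CAD 1,410,764.67
CAD 1,410,764.67 ÷ 0.8718 = AUD 1,618,220.54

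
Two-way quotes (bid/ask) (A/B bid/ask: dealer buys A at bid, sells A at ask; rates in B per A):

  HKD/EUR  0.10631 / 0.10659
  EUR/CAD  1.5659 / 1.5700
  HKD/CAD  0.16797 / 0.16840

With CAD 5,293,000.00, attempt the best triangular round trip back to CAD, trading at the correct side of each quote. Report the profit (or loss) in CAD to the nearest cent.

Net profit: CAD 19,727.02

Best loop CAD → EUR → HKD → CAD:
CAD 5,293,000.00 ÷ 1.5700 (buy EUR at ask) = EUR 3,371,337.58
EUR 3,371,337.58 ÷ 0.10659 (buy HKD at ask) = HKD 31,629,023.17
HKD 31,629,023.17 × 0.16797 (sell HKD at bid) = CAD 5,312,727.02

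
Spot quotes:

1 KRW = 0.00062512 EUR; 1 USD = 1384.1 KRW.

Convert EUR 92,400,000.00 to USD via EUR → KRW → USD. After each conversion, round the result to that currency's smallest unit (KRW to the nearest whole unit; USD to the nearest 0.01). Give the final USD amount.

USD 106,792,587.36

EUR 92,400,000.00 ÷ 0.00062512 = KRW 147,811,620,169
KRW 147,811,620,169 ÷ 1384.1 = USD 106,792,587.36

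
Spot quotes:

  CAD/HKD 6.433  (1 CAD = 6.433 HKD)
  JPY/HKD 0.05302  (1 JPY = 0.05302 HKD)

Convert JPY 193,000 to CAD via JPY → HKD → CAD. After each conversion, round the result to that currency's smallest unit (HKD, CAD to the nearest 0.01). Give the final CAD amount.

JPY 193,000 × 0.05302 = HKD 10,232.86
HKD 10,232.86 ÷ 6.433 = CAD 1,590.68

CAD 1,590.68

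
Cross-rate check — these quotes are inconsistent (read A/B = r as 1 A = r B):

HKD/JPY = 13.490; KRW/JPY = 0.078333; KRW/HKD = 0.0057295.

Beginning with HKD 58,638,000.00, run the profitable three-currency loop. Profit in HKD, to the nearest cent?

Profit: HKD 790,563.85

Profitable loop is HKD → KRW → JPY → HKD:
HKD 58,638,000.00 ÷ 0.0057295 = KRW 10,234,400,908
KRW 10,234,400,908 × 0.078333 = JPY 801,691,326
JPY 801,691,326 ÷ 13.490 = HKD 59,428,563.85
Profit = HKD 59,428,563.85 − HKD 58,638,000.00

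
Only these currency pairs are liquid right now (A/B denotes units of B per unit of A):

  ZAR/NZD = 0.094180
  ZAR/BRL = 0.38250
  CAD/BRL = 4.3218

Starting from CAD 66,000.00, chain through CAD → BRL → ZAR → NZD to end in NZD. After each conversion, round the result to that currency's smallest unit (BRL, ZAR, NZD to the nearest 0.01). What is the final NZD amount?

CAD 66,000.00 × 4.3218 = BRL 285,238.80
BRL 285,238.80 ÷ 0.38250 = ZAR 745,722.35
ZAR 745,722.35 × 0.094180 = NZD 70,232.13

NZD 70,232.13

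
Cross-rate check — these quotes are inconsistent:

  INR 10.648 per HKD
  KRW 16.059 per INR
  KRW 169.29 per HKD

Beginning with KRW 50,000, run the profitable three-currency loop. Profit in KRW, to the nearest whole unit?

Profit: KRW 504

Profitable loop is KRW → HKD → INR → KRW:
KRW 50,000 ÷ 169.29 = HKD 295.35
HKD 295.35 × 10.648 = INR 3,144.90
INR 3,144.90 × 16.059 = KRW 50,504
Profit = KRW 50,504 − KRW 50,000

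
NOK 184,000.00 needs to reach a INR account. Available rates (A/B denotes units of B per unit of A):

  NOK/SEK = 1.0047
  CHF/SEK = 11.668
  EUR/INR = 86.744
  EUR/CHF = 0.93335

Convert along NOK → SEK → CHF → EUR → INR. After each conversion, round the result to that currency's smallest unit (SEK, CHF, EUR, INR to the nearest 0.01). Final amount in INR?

INR 1,472,490.68

NOK 184,000.00 × 1.0047 = SEK 184,864.80
SEK 184,864.80 ÷ 11.668 = CHF 15,843.74
CHF 15,843.74 ÷ 0.93335 = EUR 16,975.13
EUR 16,975.13 × 86.744 = INR 1,472,490.68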